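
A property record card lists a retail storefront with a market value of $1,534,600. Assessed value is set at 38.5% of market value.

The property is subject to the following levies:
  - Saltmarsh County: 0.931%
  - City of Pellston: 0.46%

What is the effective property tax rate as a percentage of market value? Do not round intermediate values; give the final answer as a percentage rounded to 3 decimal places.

0.536%

Assessed value = $1,534,600 × 0.385 = $590,821
Saltmarsh County: $590,821 × 0.00931 = $5,500.54351
City of Pellston: $590,821 × 0.0046 = $2,717.7766
Total tax = $8,218.32011
Effective rate = $8,218.32011 ÷ $1,534,600 = 0.536% of market value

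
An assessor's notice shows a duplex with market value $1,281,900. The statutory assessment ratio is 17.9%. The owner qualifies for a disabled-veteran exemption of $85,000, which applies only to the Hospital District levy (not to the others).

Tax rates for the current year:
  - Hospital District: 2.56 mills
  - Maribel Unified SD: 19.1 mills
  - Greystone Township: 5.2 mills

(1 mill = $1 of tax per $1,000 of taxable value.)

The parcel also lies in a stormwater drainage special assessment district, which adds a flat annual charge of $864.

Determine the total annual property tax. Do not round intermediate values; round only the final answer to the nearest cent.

$6,809.70

Assessed value = $1,281,900 × 0.179 = $229,460.1
Hospital District: ($229,460.1 − $85,000) × 0.00256 = $144,460.1 × 0.00256 = $369.817856
Maribel Unified SD: $229,460.1 × 0.0191 = $4,382.68791
Greystone Township: $229,460.1 × 0.0052 = $1,193.19252
Levies subtotal = $5,945.698286
Total = $5,945.698286 + $864 = $6,809.698286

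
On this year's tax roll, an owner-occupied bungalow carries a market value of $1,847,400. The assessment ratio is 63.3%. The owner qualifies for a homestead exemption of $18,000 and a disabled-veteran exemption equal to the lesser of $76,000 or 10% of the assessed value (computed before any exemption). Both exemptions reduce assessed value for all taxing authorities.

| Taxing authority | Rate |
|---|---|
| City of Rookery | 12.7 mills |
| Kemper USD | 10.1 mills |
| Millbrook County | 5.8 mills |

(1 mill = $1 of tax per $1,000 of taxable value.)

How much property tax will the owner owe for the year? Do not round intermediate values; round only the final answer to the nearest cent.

Assessed value = $1,847,400 × 0.633 = $1,169,404.2
Disabled-veteran exemption = min($76,000, 10% × $1,169,404.2) = min($76,000, $116,940.42) = $76,000 (dollar cap binds)
Taxable value = $1,169,404.2 − $18,000 − $76,000 = $1,075,404.2
City of Rookery: $1,075,404.2 × 0.0127 = $13,657.63334
Kemper USD: $1,075,404.2 × 0.0101 = $10,861.58242
Millbrook County: $1,075,404.2 × 0.0058 = $6,237.34436
Total = $30,756.56012

$30,756.56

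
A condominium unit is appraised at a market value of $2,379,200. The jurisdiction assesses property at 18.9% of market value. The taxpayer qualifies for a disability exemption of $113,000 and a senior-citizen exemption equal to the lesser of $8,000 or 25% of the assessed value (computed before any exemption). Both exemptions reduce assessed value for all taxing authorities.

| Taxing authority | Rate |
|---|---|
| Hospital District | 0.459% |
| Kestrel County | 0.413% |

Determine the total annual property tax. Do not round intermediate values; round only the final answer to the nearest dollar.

Assessed value = $2,379,200 × 0.189 = $449,668.8
Senior-citizen exemption = min($8,000, 25% × $449,668.8) = min($8,000, $112,417.2) = $8,000 (dollar cap binds)
Taxable value = $449,668.8 − $113,000 − $8,000 = $328,668.8
Hospital District: $328,668.8 × 0.00459 = $1,508.589792
Kestrel County: $328,668.8 × 0.00413 = $1,357.402144
Total = $2,865.991936

$2,866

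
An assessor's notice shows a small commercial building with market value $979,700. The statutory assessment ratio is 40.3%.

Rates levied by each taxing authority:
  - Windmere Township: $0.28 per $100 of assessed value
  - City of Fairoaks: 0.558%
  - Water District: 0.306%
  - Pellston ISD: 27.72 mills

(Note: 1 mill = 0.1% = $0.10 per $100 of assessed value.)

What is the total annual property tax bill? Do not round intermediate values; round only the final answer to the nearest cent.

Assessed value = $979,700 × 0.403 = $394,819.1
Windmere Township: $394,819.1 × 0.0028 = $1,105.49348
City of Fairoaks: $394,819.1 × 0.00558 = $2,203.090578
Water District: $394,819.1 × 0.00306 = $1,208.146446
Pellston ISD: $394,819.1 × 0.02772 = $10,944.385452
Total = $15,461.115956

$15,461.12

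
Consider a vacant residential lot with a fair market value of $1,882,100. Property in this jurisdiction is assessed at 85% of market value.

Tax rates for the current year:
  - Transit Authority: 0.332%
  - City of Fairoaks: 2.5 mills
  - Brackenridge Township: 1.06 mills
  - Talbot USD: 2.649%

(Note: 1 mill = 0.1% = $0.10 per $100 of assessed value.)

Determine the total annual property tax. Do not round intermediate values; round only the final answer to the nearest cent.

$53,384.83

Assessed value = $1,882,100 × 0.85 = $1,599,785
Transit Authority: $1,599,785 × 0.00332 = $5,311.2862
City of Fairoaks: $1,599,785 × 0.0025 = $3,999.4625
Brackenridge Township: $1,599,785 × 0.00106 = $1,695.7721
Talbot USD: $1,599,785 × 0.02649 = $42,378.30465
Total = $53,384.82545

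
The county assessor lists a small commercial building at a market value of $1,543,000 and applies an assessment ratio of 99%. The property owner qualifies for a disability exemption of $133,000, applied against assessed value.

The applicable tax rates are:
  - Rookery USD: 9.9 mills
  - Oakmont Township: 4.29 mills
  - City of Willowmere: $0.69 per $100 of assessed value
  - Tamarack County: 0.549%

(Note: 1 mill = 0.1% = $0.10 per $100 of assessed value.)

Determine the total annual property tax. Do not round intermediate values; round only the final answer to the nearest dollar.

Assessed value = $1,543,000 × 0.99 = $1,527,570
Taxable value = $1,527,570 − $133,000 = $1,394,570
Rookery USD: $1,394,570 × 0.0099 = $13,806.243
Oakmont Township: $1,394,570 × 0.00429 = $5,982.7053
City of Willowmere: $1,394,570 × 0.0069 = $9,622.533
Tamarack County: $1,394,570 × 0.00549 = $7,656.1893
Total = $37,067.6706

$37,068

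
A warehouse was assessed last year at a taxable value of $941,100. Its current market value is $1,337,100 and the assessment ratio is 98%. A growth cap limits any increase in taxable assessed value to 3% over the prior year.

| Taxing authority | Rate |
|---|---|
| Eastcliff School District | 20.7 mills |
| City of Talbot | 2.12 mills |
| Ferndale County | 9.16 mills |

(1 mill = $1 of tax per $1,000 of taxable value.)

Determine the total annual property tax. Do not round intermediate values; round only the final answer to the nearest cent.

Uncapped assessed value = $1,337,100 × 0.98 = $1,310,358
Cap limit = $941,100 × 1.03 = $969,333
Taxable assessed value = min($1,310,358, $969,333) = $969,333 (cap binds)
Eastcliff School District: $969,333 × 0.0207 = $20,065.1931
City of Talbot: $969,333 × 0.00212 = $2,054.98596
Ferndale County: $969,333 × 0.00916 = $8,879.09028
Total = $30,999.26934

$30,999.27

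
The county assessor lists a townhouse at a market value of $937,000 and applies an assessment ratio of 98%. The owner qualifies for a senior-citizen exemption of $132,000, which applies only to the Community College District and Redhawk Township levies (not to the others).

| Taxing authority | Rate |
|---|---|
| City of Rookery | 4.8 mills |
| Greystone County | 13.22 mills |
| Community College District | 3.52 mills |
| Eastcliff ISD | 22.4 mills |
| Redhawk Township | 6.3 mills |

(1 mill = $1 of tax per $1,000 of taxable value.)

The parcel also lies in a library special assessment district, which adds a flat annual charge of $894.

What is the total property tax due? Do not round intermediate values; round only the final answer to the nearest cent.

$45,731.14

Assessed value = $937,000 × 0.98 = $918,260
City of Rookery: $918,260 × 0.0048 = $4,407.648
Greystone County: $918,260 × 0.01322 = $12,139.3972
Community College District: ($918,260 − $132,000) × 0.00352 = $786,260 × 0.00352 = $2,767.6352
Eastcliff ISD: $918,260 × 0.0224 = $20,569.024
Redhawk Township: ($918,260 − $132,000) × 0.0063 = $786,260 × 0.0063 = $4,953.438
Levies subtotal = $44,837.1424
Total = $44,837.1424 + $894 = $45,731.1424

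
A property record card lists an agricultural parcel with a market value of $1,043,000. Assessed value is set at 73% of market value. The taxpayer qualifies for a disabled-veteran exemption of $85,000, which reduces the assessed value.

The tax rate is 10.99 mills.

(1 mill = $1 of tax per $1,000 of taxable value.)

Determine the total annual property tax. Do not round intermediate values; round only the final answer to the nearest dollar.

Assessed value = $1,043,000 × 0.73 = $761,390
Taxable value = $761,390 − $85,000 = $676,390
Tax = $676,390 × 0.01099 = $7,433.5261

$7,434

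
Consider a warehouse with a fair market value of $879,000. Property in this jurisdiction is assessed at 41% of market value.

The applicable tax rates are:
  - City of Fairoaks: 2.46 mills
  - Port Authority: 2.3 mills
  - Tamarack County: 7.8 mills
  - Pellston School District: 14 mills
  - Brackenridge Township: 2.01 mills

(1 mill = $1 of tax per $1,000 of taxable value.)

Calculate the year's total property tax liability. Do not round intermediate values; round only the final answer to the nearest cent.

$10,296.34

Assessed value = $879,000 × 0.41 = $360,390
City of Fairoaks: $360,390 × 0.00246 = $886.5594
Port Authority: $360,390 × 0.0023 = $828.897
Tamarack County: $360,390 × 0.0078 = $2,811.042
Pellston School District: $360,390 × 0.014 = $5,045.46
Brackenridge Township: $360,390 × 0.00201 = $724.3839
Total = $886.5594 + $828.897 + $2,811.042 + $5,045.46 + $724.3839 = $10,296.3423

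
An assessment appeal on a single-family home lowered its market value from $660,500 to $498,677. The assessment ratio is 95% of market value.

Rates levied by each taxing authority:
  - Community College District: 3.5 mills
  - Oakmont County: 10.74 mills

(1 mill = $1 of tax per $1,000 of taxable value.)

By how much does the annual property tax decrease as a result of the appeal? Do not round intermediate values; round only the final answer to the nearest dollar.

$2,189

Old assessed value = $660,500 × 0.95 = $627,475
New assessed value = $498,677 × 0.95 = $473,743.15
Combined rate = 0.0035 + 0.01074 = 0.01424
Old tax = $627,475 × 0.01424 = $8,935.244
New tax = $473,743.15 × 0.01424 = $6,746.102456
Reduction = $8,935.244 − $6,746.102456 = $2,189.141544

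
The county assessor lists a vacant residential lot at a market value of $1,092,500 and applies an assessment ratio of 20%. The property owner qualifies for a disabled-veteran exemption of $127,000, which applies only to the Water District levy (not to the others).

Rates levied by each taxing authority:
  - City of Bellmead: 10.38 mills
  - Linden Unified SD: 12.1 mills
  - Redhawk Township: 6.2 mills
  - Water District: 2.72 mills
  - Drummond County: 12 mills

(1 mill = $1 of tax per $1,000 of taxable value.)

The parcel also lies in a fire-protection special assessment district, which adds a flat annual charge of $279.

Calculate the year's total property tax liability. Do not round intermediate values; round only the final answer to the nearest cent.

Assessed value = $1,092,500 × 0.2 = $218,500
City of Bellmead: $218,500 × 0.01038 = $2,268.03
Linden Unified SD: $218,500 × 0.0121 = $2,643.85
Redhawk Township: $218,500 × 0.0062 = $1,354.7
Water District: ($218,500 − $127,000) × 0.00272 = $91,500 × 0.00272 = $248.88
Drummond County: $218,500 × 0.012 = $2,622
Levies subtotal = $9,137.46
Total = $9,137.46 + $279 = $9,416.46

$9,416.46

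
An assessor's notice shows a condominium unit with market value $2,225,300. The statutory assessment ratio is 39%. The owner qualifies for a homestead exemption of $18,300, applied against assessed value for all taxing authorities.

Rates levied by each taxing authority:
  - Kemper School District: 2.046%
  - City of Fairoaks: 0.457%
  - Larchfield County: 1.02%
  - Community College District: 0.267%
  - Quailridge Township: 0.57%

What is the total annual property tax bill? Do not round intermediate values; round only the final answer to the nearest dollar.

$37,041

Assessed value = $2,225,300 × 0.39 = $867,867
Taxable value = $867,867 − $18,300 = $849,567
Kemper School District: $849,567 × 0.02046 = $17,382.14082
City of Fairoaks: $849,567 × 0.00457 = $3,882.52119
Larchfield County: $849,567 × 0.0102 = $8,665.5834
Community College District: $849,567 × 0.00267 = $2,268.34389
Quailridge Township: $849,567 × 0.0057 = $4,842.5319
Total = $17,382.14082 + $3,882.52119 + $8,665.5834 + $2,268.34389 + $4,842.5319 = $37,041.1212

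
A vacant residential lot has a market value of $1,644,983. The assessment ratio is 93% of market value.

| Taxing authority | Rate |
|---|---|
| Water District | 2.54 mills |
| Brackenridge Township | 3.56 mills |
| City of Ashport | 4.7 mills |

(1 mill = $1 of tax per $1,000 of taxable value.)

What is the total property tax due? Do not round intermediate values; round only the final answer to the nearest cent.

$16,522.21

Assessed value = $1,644,983 × 0.93 = $1,529,834.19
Water District: $1,529,834.19 × 0.00254 = $3,885.7788426
Brackenridge Township: $1,529,834.19 × 0.00356 = $5,446.2097164
City of Ashport: $1,529,834.19 × 0.0047 = $7,190.220693
Total = $3,885.7788426 + $5,446.2097164 + $7,190.220693 = $16,522.209252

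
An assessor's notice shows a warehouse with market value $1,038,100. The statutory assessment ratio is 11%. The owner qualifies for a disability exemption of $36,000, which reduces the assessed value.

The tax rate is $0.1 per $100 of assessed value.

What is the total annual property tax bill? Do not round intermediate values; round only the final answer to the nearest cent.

$78.19

Assessed value = $1,038,100 × 0.11 = $114,191
Taxable value = $114,191 − $36,000 = $78,191
Tax = $78,191 × 0.001 = $78.191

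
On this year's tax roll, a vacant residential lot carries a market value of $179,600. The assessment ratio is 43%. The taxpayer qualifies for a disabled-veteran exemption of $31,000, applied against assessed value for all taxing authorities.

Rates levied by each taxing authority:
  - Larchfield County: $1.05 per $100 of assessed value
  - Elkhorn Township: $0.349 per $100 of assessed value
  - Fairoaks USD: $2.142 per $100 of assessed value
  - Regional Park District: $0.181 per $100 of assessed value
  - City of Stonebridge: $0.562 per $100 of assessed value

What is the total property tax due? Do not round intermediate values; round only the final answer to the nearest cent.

Assessed value = $179,600 × 0.43 = $77,228
Taxable value = $77,228 − $31,000 = $46,228
Larchfield County: $46,228 × 0.0105 = $485.394
Elkhorn Township: $46,228 × 0.00349 = $161.33572
Fairoaks USD: $46,228 × 0.02142 = $990.20376
Regional Park District: $46,228 × 0.00181 = $83.67268
City of Stonebridge: $46,228 × 0.00562 = $259.80136
Total = $485.394 + $161.33572 + $990.20376 + $83.67268 + $259.80136 = $1,980.40752

$1,980.41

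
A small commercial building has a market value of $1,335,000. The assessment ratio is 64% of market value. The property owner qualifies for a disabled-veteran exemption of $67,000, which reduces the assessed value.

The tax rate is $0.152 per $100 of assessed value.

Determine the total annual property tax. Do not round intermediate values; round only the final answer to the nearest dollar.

Assessed value = $1,335,000 × 0.64 = $854,400
Taxable value = $854,400 − $67,000 = $787,400
Tax = $787,400 × 0.00152 = $1,196.848

$1,197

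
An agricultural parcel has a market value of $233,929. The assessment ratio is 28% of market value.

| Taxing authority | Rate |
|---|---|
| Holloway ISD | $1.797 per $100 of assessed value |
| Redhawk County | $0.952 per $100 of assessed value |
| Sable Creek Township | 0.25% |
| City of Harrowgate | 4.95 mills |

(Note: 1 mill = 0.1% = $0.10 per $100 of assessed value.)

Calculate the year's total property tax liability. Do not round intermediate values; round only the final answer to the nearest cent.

Assessed value = $233,929 × 0.28 = $65,500.12
Holloway ISD: $65,500.12 × 0.01797 = $1,177.0371564
Redhawk County: $65,500.12 × 0.00952 = $623.5611424
Sable Creek Township: $65,500.12 × 0.0025 = $163.7503
City of Harrowgate: $65,500.12 × 0.00495 = $324.225594
Total = $2,288.5741928

$2,288.57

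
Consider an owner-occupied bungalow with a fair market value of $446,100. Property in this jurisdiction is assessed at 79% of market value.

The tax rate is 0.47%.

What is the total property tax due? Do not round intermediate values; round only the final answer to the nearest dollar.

Assessed value = $446,100 × 0.79 = $352,419
Tax = $352,419 × 0.0047 = $1,656.3693

$1,656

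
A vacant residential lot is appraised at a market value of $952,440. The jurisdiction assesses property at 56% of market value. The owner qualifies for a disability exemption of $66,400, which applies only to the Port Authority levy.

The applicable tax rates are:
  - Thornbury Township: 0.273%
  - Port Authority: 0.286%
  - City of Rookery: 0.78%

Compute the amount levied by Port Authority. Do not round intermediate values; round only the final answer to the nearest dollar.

Assessed value = $952,440 × 0.56 = $533,366.4
Port Authority taxable value = $533,366.4 − $66,400 = $466,966.4
Port Authority levy = $466,966.4 × 0.00286 = $1,335.523904

$1,336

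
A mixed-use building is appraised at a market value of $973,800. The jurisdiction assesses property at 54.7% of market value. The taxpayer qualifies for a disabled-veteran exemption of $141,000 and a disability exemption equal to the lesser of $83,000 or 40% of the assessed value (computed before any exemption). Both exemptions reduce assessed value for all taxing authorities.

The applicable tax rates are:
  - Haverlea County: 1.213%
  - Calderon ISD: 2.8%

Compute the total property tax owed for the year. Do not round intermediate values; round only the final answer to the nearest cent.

Assessed value = $973,800 × 0.547 = $532,668.6
Disability exemption = min($83,000, 40% × $532,668.6) = min($83,000, $213,067.44) = $83,000 (dollar cap binds)
Taxable value = $532,668.6 − $141,000 − $83,000 = $308,668.6
Haverlea County: $308,668.6 × 0.01213 = $3,744.150118
Calderon ISD: $308,668.6 × 0.028 = $8,642.7208
Total = $12,386.870918

$12,386.87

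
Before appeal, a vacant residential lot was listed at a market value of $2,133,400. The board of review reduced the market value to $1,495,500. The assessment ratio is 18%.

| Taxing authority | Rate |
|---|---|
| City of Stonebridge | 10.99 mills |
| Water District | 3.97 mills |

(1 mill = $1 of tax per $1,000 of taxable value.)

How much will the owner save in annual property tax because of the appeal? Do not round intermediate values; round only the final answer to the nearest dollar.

$1,718

Old assessed value = $2,133,400 × 0.18 = $384,012
New assessed value = $1,495,500 × 0.18 = $269,190
Combined rate = 0.01099 + 0.00397 = 0.01496
Old tax = $384,012 × 0.01496 = $5,744.81952
New tax = $269,190 × 0.01496 = $4,027.0824
Reduction = $5,744.81952 − $4,027.0824 = $1,717.73712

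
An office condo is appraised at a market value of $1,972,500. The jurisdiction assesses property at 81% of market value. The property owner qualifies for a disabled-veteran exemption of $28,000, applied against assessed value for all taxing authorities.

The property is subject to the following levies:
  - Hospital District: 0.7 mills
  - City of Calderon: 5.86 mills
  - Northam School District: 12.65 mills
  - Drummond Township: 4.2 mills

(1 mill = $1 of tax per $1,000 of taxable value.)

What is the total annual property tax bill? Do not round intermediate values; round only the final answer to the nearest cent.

Assessed value = $1,972,500 × 0.81 = $1,597,725
Taxable value = $1,597,725 − $28,000 = $1,569,725
Hospital District: $1,569,725 × 0.0007 = $1,098.8075
City of Calderon: $1,569,725 × 0.00586 = $9,198.5885
Northam School District: $1,569,725 × 0.01265 = $19,857.02125
Drummond Township: $1,569,725 × 0.0042 = $6,592.845
Total = $1,098.8075 + $9,198.5885 + $19,857.02125 + $6,592.845 = $36,747.26225

$36,747.26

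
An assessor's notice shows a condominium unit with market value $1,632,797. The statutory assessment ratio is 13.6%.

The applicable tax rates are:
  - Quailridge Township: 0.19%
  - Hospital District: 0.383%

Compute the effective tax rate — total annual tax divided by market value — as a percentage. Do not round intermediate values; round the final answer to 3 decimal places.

Assessed value = $1,632,797 × 0.136 = $222,060.392
Quailridge Township: $222,060.392 × 0.0019 = $421.9147448
Hospital District: $222,060.392 × 0.00383 = $850.49130136
Total tax = $1,272.40604616
Effective rate = $1,272.40604616 ÷ $1,632,797 = 0.078% of market value

0.078%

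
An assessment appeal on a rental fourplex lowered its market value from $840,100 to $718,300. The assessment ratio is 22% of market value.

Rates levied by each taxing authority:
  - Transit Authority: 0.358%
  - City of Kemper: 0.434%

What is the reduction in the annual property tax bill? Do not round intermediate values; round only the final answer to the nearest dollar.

Old assessed value = $840,100 × 0.22 = $184,822
New assessed value = $718,300 × 0.22 = $158,026
Combined rate = 0.00358 + 0.00434 = 0.00792
Old tax = $184,822 × 0.00792 = $1,463.79024
New tax = $158,026 × 0.00792 = $1,251.56592
Reduction = $1,463.79024 − $1,251.56592 = $212.22432

$212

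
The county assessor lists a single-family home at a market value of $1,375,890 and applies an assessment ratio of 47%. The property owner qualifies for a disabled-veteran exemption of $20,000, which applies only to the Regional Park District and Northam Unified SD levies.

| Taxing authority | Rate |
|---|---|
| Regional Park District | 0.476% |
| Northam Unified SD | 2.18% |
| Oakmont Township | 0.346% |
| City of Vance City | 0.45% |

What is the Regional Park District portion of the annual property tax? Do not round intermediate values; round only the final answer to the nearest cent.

$2,982.94

Assessed value = $1,375,890 × 0.47 = $646,668.3
Regional Park District taxable value = $646,668.3 − $20,000 = $626,668.3
Regional Park District levy = $626,668.3 × 0.00476 = $2,982.941108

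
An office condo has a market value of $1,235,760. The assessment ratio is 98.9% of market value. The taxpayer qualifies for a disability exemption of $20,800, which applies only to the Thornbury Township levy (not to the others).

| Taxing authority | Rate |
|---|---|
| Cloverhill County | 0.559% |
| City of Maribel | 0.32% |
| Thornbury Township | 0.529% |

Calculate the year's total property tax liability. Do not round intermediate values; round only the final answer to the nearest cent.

$17,098.07

Assessed value = $1,235,760 × 0.989 = $1,222,166.64
Cloverhill County: $1,222,166.64 × 0.00559 = $6,831.9115176
City of Maribel: $1,222,166.64 × 0.0032 = $3,910.933248
Thornbury Township: ($1,222,166.64 − $20,800) × 0.00529 = $1,201,366.64 × 0.00529 = $6,355.2295256
Total = $17,098.0742912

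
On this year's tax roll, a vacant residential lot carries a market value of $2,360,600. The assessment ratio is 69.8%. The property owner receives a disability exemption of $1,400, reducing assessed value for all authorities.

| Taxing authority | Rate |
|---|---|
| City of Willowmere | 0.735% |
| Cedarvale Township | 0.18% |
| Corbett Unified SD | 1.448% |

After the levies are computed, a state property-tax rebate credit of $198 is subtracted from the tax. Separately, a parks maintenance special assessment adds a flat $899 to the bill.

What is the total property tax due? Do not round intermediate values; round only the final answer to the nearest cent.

$39,603.04

Assessed value = $2,360,600 × 0.698 = $1,647,698.8
Taxable value = $1,647,698.8 − $1,400 = $1,646,298.8
City of Willowmere: $1,646,298.8 × 0.00735 = $12,100.29618
Cedarvale Township: $1,646,298.8 × 0.0018 = $2,963.33784
Corbett Unified SD: $1,646,298.8 × 0.01448 = $23,838.406624
Levies subtotal = $38,902.040644
After credit = $38,902.040644 − $198 = $38,704.040644
Total = $38,704.040644 + $899 = $39,603.040644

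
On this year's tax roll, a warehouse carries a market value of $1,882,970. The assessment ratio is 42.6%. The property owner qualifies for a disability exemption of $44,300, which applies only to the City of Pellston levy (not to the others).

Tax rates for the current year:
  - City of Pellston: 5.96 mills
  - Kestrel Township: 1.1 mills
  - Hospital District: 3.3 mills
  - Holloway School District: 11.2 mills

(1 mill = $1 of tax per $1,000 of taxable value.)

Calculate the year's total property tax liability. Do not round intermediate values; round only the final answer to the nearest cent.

Assessed value = $1,882,970 × 0.426 = $802,145.22
City of Pellston: ($802,145.22 − $44,300) × 0.00596 = $757,845.22 × 0.00596 = $4,516.7575112
Kestrel Township: $802,145.22 × 0.0011 = $882.359742
Hospital District: $802,145.22 × 0.0033 = $2,647.079226
Holloway School District: $802,145.22 × 0.0112 = $8,984.026464
Total = $17,030.2229432

$17,030.22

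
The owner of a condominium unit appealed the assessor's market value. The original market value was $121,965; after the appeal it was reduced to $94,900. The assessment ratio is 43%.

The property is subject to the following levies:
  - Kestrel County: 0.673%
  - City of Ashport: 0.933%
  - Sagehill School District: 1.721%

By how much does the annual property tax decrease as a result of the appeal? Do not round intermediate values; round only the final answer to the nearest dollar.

Old assessed value = $121,965 × 0.43 = $52,444.95
New assessed value = $94,900 × 0.43 = $40,807
Combined rate = 0.00673 + 0.00933 + 0.01721 = 0.03327
Old tax = $52,444.95 × 0.03327 = $1,744.8434865
New tax = $40,807 × 0.03327 = $1,357.64889
Reduction = $1,744.8434865 − $1,357.64889 = $387.1945965

$387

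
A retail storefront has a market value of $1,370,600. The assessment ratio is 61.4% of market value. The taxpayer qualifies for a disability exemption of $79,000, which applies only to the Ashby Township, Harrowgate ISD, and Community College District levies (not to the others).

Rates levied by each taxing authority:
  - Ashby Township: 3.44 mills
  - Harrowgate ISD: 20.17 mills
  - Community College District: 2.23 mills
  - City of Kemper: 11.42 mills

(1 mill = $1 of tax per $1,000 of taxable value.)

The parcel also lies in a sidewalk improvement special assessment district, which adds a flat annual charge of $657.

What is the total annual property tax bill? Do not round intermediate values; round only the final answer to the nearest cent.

$29,971.73

Assessed value = $1,370,600 × 0.614 = $841,548.4
Ashby Township: ($841,548.4 − $79,000) × 0.00344 = $762,548.4 × 0.00344 = $2,623.166496
Harrowgate ISD: ($841,548.4 − $79,000) × 0.02017 = $762,548.4 × 0.02017 = $15,380.601228
Community College District: ($841,548.4 − $79,000) × 0.00223 = $762,548.4 × 0.00223 = $1,700.482932
City of Kemper: $841,548.4 × 0.01142 = $9,610.482728
Levies subtotal = $29,314.733384
Total = $29,314.733384 + $657 = $29,971.733384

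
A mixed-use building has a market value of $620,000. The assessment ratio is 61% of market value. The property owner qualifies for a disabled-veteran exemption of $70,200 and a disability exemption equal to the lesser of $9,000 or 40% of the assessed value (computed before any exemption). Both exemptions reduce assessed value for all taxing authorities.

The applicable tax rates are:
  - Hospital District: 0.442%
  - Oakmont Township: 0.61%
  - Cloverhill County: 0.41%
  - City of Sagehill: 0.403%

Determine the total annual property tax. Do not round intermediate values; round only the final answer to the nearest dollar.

Assessed value = $620,000 × 0.61 = $378,200
Disability exemption = min($9,000, 40% × $378,200) = min($9,000, $151,280) = $9,000 (dollar cap binds)
Taxable value = $378,200 − $70,200 − $9,000 = $299,000
Hospital District: $299,000 × 0.00442 = $1,321.58
Oakmont Township: $299,000 × 0.0061 = $1,823.9
Cloverhill County: $299,000 × 0.0041 = $1,225.9
City of Sagehill: $299,000 × 0.00403 = $1,204.97
Total = $5,576.35

$5,576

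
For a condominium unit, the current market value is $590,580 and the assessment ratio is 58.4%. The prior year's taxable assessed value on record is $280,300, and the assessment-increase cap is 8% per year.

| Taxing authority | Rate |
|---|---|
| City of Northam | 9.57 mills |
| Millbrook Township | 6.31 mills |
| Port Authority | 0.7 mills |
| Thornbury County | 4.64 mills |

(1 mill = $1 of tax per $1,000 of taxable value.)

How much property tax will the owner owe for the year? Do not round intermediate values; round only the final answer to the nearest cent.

$6,423.80

Uncapped assessed value = $590,580 × 0.584 = $344,898.72
Cap limit = $280,300 × 1.08 = $302,724
Taxable assessed value = min($344,898.72, $302,724) = $302,724 (cap binds)
City of Northam: $302,724 × 0.00957 = $2,897.06868
Millbrook Township: $302,724 × 0.00631 = $1,910.18844
Port Authority: $302,724 × 0.0007 = $211.9068
Thornbury County: $302,724 × 0.00464 = $1,404.63936
Total = $6,423.80328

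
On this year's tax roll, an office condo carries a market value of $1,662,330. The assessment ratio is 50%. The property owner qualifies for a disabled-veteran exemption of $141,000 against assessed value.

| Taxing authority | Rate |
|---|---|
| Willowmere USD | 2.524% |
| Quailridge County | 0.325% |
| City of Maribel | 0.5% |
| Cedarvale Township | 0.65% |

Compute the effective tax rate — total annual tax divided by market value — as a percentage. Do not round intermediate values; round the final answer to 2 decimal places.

1.66%

Assessed value = $1,662,330 × 0.5 = $831,165
Taxable value = $831,165 − $141,000 = $690,165
Willowmere USD: $690,165 × 0.02524 = $17,419.7646
Quailridge County: $690,165 × 0.00325 = $2,243.03625
City of Maribel: $690,165 × 0.005 = $3,450.825
Cedarvale Township: $690,165 × 0.0065 = $4,486.0725
Total tax = $27,599.69835
Effective rate = $27,599.69835 ÷ $1,662,330 = 1.66% of market value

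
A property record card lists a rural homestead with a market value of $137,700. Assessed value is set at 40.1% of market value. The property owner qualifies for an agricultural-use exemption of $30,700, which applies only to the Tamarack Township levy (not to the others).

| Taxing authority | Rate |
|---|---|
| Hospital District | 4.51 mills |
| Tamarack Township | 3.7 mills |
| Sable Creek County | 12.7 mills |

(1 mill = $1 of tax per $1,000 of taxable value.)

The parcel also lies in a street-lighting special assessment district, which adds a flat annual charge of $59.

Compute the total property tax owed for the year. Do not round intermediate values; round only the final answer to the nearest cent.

Assessed value = $137,700 × 0.401 = $55,217.7
Hospital District: $55,217.7 × 0.00451 = $249.031827
Tamarack Township: ($55,217.7 − $30,700) × 0.0037 = $24,517.7 × 0.0037 = $90.71549
Sable Creek County: $55,217.7 × 0.0127 = $701.26479
Levies subtotal = $1,041.012107
Total = $1,041.012107 + $59 = $1,100.012107

$1,100.01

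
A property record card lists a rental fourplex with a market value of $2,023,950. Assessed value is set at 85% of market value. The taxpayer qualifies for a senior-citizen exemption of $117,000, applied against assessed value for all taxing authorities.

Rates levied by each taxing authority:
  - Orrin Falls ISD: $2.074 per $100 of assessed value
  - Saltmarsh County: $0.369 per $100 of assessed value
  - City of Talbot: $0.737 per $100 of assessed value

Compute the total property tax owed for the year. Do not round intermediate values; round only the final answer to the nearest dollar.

$50,987

Assessed value = $2,023,950 × 0.85 = $1,720,357.5
Taxable value = $1,720,357.5 − $117,000 = $1,603,357.5
Orrin Falls ISD: $1,603,357.5 × 0.02074 = $33,253.63455
Saltmarsh County: $1,603,357.5 × 0.00369 = $5,916.389175
City of Talbot: $1,603,357.5 × 0.00737 = $11,816.744775
Total = $33,253.63455 + $5,916.389175 + $11,816.744775 = $50,986.7685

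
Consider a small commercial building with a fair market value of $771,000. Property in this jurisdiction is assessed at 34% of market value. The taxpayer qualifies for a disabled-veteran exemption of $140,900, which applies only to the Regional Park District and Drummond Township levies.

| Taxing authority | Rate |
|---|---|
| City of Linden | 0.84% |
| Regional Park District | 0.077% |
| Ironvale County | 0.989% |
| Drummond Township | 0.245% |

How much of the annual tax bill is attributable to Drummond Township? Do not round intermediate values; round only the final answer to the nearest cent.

Assessed value = $771,000 × 0.34 = $262,140
Drummond Township taxable value = $262,140 − $140,900 = $121,240
Drummond Township levy = $121,240 × 0.00245 = $297.038

$297.04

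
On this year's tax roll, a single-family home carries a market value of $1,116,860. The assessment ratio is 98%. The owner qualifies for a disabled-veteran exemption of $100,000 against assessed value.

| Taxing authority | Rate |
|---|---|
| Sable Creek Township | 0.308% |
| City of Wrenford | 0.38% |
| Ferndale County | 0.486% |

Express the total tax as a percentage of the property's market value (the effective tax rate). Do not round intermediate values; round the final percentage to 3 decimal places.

Assessed value = $1,116,860 × 0.98 = $1,094,522.8
Taxable value = $1,094,522.8 − $100,000 = $994,522.8
Sable Creek Township: $994,522.8 × 0.00308 = $3,063.130224
City of Wrenford: $994,522.8 × 0.0038 = $3,779.18664
Ferndale County: $994,522.8 × 0.00486 = $4,833.380808
Total tax = $11,675.697672
Effective rate = $11,675.697672 ÷ $1,116,860 = 1.045% of market value

1.045%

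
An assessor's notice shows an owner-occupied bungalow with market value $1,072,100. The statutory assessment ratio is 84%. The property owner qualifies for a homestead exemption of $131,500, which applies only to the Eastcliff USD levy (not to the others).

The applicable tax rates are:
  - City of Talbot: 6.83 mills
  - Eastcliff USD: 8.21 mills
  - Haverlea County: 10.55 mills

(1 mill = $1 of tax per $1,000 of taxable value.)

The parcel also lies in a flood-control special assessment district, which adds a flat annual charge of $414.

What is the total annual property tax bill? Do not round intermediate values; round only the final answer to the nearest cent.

$22,379.82

Assessed value = $1,072,100 × 0.84 = $900,564
City of Talbot: $900,564 × 0.00683 = $6,150.85212
Eastcliff USD: ($900,564 − $131,500) × 0.00821 = $769,064 × 0.00821 = $6,314.01544
Haverlea County: $900,564 × 0.01055 = $9,500.9502
Levies subtotal = $21,965.81776
Total = $21,965.81776 + $414 = $22,379.81776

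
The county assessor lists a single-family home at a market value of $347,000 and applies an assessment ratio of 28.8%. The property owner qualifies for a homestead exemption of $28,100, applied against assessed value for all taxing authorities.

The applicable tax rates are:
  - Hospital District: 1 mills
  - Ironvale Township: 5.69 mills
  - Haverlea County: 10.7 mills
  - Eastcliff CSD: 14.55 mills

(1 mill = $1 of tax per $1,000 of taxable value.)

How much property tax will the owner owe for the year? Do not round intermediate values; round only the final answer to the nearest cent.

$2,294.44

Assessed value = $347,000 × 0.288 = $99,936
Taxable value = $99,936 − $28,100 = $71,836
Hospital District: $71,836 × 0.001 = $71.836
Ironvale Township: $71,836 × 0.00569 = $408.74684
Haverlea County: $71,836 × 0.0107 = $768.6452
Eastcliff CSD: $71,836 × 0.01455 = $1,045.2138
Total = $71.836 + $408.74684 + $768.6452 + $1,045.2138 = $2,294.44184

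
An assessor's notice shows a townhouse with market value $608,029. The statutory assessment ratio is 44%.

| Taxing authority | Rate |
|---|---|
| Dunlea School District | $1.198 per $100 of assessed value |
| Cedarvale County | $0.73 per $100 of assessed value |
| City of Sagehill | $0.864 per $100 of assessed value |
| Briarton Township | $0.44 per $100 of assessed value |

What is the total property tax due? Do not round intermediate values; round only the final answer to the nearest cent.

$8,646.66

Assessed value = $608,029 × 0.44 = $267,532.76
Dunlea School District: $267,532.76 × 0.01198 = $3,205.0424648
Cedarvale County: $267,532.76 × 0.0073 = $1,952.989148
City of Sagehill: $267,532.76 × 0.00864 = $2,311.4830464
Briarton Township: $267,532.76 × 0.0044 = $1,177.144144
Total = $3,205.0424648 + $1,952.989148 + $2,311.4830464 + $1,177.144144 = $8,646.6588032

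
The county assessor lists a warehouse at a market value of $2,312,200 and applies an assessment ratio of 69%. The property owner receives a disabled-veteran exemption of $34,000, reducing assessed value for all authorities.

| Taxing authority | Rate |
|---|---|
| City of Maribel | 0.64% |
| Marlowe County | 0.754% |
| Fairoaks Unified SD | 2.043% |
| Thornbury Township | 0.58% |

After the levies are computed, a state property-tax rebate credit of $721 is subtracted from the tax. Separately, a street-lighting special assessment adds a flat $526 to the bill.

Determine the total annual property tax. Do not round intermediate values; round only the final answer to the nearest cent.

Assessed value = $2,312,200 × 0.69 = $1,595,418
Taxable value = $1,595,418 − $34,000 = $1,561,418
City of Maribel: $1,561,418 × 0.0064 = $9,993.0752
Marlowe County: $1,561,418 × 0.00754 = $11,773.09172
Fairoaks Unified SD: $1,561,418 × 0.02043 = $31,899.76974
Thornbury Township: $1,561,418 × 0.0058 = $9,056.2244
Levies subtotal = $62,722.16106
After credit = $62,722.16106 − $721 = $62,001.16106
Total = $62,001.16106 + $526 = $62,527.16106

$62,527.16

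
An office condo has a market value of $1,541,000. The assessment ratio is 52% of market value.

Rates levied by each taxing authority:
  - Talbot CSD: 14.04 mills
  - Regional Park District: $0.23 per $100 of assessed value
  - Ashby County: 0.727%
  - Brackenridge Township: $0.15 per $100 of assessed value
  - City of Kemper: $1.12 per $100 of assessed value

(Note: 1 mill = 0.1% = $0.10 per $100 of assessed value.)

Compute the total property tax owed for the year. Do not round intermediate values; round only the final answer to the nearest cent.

$29,095.93

Assessed value = $1,541,000 × 0.52 = $801,320
Talbot CSD: $801,320 × 0.01404 = $11,250.5328
Regional Park District: $801,320 × 0.0023 = $1,843.036
Ashby County: $801,320 × 0.00727 = $5,825.5964
Brackenridge Township: $801,320 × 0.0015 = $1,201.98
City of Kemper: $801,320 × 0.0112 = $8,974.784
Total = $29,095.9292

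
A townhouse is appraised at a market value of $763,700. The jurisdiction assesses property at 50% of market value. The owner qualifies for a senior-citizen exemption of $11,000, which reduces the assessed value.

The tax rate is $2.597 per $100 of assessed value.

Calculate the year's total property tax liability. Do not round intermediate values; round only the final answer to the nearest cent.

Assessed value = $763,700 × 0.5 = $381,850
Taxable value = $381,850 − $11,000 = $370,850
Tax = $370,850 × 0.02597 = $9,630.9745

$9,630.97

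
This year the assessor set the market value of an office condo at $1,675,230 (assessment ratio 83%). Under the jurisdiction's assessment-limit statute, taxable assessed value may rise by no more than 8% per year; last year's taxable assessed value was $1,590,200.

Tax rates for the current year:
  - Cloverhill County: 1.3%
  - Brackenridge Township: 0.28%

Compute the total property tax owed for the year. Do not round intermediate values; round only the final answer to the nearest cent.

$21,968.97

Uncapped assessed value = $1,675,230 × 0.83 = $1,390,440.9
Cap limit = $1,590,200 × 1.08 = $1,717,416
Taxable assessed value = min($1,390,440.9, $1,717,416) = $1,390,440.9 (cap does not bind)
Cloverhill County: $1,390,440.9 × 0.013 = $18,075.7317
Brackenridge Township: $1,390,440.9 × 0.0028 = $3,893.23452
Total = $21,968.96622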